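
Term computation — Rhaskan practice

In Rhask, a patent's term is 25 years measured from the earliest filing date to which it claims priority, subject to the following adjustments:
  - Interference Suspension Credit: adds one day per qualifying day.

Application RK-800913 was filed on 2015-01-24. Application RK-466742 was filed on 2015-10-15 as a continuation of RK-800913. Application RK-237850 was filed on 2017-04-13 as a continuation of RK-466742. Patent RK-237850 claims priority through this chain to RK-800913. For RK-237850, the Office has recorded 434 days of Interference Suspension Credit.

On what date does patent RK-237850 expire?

2041-04-02

Earliest priority filing: 24 January 2015.
Base term: 24 January 2015 + 25 years → 24 January 2040.
Interference Suspension Credit: +434 days → 2 April 2041.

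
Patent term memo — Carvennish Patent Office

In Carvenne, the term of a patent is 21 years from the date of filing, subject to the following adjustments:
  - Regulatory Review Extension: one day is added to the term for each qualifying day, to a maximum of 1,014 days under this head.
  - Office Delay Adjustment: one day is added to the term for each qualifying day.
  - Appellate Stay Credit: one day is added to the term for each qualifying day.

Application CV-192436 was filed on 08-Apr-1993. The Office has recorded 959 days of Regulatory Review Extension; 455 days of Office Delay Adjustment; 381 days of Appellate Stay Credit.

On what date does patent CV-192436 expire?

March 8, 2019

Base term: filing date + 21 years → 8 April 2014.
Regulatory Review Extension: 959 days (within the 1014-day cap) → +959 days → 22 November 2016.
Office Delay Adjustment: +455 days → 20 February 2018.
Appellate Stay Credit: +381 days → 8 March 2019.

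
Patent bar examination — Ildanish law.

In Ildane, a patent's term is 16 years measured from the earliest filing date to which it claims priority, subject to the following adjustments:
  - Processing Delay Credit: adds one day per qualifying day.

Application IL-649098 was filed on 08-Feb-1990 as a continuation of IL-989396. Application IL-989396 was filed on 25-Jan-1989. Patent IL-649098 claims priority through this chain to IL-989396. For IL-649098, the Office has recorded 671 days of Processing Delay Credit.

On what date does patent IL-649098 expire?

Earliest priority filing: 25 January 1989.
Base term: 25 January 1989 + 16 years → 25 January 2005.
Processing Delay Credit: +671 days → 27 November 2006.

2006-11-27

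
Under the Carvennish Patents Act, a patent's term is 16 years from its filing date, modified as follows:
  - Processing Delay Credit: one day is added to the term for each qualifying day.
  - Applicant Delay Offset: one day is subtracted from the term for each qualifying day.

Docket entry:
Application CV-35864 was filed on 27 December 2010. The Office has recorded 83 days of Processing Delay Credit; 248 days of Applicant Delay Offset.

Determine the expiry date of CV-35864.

Base term: filing date + 16 years → 27 December 2026.
Processing Delay Credit: +83 days → 20 March 2027.
Applicant Delay Offset: −248 days → 15 July 2026.

July 15, 2026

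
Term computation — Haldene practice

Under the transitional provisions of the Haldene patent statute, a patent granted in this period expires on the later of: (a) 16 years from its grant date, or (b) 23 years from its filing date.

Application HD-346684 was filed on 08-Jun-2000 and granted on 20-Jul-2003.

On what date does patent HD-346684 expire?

(a) grant + 16 years → 20 July 2019.
(b) filing + 23 years → 8 June 2023.
Later of the two: 8 June 2023.

2023-06-08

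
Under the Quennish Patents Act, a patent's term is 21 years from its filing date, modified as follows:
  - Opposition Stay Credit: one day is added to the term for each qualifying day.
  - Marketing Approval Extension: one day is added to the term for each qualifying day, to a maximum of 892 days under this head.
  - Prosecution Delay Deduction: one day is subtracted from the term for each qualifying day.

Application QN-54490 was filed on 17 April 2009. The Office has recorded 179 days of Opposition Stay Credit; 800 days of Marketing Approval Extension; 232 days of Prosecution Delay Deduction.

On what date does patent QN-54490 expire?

2032-05-03

Base term: filing date + 21 years → 17 April 2030.
Opposition Stay Credit: +179 days → 13 October 2030.
Marketing Approval Extension: 800 days (within the 892-day cap) → +800 days → 21 December 2032.
Prosecution Delay Deduction: −232 days → 3 May 2032.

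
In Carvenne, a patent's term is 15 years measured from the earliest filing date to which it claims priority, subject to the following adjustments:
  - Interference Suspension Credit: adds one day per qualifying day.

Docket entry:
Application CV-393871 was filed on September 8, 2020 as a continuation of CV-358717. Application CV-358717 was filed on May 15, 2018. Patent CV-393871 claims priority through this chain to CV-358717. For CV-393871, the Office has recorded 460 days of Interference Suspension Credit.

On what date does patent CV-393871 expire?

2034-08-18

Earliest priority filing: 15 May 2018.
Base term: 15 May 2018 + 15 years → 15 May 2033.
Interference Suspension Credit: +460 days → 18 August 2034.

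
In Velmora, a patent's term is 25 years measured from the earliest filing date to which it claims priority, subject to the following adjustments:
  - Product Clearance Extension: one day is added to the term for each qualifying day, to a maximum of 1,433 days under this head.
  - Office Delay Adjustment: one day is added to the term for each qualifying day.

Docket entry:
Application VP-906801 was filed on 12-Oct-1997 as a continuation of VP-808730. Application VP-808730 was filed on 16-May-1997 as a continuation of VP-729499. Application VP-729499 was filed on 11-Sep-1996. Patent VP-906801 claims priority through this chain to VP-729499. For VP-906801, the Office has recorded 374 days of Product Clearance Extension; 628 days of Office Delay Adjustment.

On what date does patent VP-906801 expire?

2024-06-09

Earliest priority filing: 11 September 1996.
Base term: 11 September 1996 + 25 years → 11 September 2021.
Product Clearance Extension: 374 days (within the 1433-day cap) → +374 days → 20 September 2022.
Office Delay Adjustment: +628 days → 9 June 2024.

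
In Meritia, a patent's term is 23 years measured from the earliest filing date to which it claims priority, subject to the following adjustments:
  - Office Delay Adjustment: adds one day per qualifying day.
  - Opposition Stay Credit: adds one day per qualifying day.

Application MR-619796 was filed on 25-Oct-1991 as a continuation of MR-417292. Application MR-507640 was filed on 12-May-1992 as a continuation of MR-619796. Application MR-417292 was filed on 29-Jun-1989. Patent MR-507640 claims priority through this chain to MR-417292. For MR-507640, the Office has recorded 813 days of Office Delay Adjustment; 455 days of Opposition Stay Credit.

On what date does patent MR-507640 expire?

December 19, 2015

Earliest priority filing: 29 June 1989.
Base term: 29 June 1989 + 23 years → 29 June 2012.
Office Delay Adjustment: +813 days → 20 September 2014.
Opposition Stay Credit: +455 days → 19 December 2015.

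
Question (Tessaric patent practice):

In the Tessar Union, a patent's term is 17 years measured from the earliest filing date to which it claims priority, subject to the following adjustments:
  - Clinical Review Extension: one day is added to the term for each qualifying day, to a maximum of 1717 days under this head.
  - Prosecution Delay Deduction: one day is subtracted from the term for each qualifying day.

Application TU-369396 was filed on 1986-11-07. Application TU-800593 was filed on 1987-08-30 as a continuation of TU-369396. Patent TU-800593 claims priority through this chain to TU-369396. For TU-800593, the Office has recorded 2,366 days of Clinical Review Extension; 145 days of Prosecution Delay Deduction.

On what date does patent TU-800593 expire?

2008-02-26

Earliest priority filing: 7 November 1986.
Base term: 7 November 1986 + 17 years → 7 November 2003.
Clinical Review Extension: 2366 days claimed exceeds the 1717-day cap, so +1717 days → 20 July 2008.
Prosecution Delay Deduction: −145 days → 26 February 2008.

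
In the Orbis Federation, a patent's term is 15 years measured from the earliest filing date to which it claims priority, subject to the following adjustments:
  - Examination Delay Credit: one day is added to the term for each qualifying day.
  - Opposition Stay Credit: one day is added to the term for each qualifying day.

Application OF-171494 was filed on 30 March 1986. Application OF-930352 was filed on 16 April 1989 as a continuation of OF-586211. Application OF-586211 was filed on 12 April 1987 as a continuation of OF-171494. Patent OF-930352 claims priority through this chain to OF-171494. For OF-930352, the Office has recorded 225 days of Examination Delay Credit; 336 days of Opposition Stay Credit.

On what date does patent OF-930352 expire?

Earliest priority filing: 30 March 1986.
Base term: 30 March 1986 + 15 years → 30 March 2001.
Examination Delay Credit: +225 days → 10 November 2001.
Opposition Stay Credit: +336 days → 12 October 2002.

October 12, 2002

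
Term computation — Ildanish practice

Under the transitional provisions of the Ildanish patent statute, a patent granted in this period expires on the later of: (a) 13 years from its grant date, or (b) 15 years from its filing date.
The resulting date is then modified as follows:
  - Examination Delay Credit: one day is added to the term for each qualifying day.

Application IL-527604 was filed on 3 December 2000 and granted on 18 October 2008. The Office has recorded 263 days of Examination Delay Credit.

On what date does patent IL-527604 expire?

(a) grant + 13 years → 18 October 2021.
(b) filing + 15 years → 3 December 2015.
Later of the two: 18 October 2021.
Examination Delay Credit: +263 days → 8 July 2022.

2022-07-08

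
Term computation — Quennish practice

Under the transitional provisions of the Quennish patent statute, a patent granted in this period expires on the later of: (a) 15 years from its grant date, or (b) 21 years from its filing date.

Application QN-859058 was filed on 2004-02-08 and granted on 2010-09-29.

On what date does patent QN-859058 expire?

September 29, 2025

(a) grant + 15 years → 29 September 2025.
(b) filing + 21 years → 8 February 2025.
Later of the two: 29 September 2025.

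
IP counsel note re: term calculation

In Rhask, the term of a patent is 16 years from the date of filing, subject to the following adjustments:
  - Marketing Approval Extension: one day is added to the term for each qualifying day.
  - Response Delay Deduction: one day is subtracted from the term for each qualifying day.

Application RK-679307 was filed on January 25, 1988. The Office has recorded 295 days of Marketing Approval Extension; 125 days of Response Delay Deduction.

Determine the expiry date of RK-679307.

July 13, 2004

Base term: filing date + 16 years → 25 January 2004.
Marketing Approval Extension: +295 days → 15 November 2004.
Response Delay Deduction: −125 days → 13 July 2004.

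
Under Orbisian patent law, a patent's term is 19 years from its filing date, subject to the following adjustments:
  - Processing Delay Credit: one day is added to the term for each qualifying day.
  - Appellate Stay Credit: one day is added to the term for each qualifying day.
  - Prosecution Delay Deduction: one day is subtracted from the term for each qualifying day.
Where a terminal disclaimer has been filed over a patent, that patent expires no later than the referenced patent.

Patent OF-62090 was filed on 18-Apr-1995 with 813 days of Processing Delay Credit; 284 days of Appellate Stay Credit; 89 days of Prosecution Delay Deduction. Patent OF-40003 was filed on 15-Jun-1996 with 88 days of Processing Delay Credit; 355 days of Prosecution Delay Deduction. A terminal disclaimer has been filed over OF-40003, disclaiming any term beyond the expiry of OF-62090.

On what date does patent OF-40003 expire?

Natural term of OF-40003:
  Base: filing + 19 years → 15 June 2015.
  Processing Delay Credit: +88 days → 11 September 2015.
  Prosecution Delay Deduction: −355 days → 21 September 2014.
Expiry of referenced patent OF-62090:
  Base: filing + 19 years → 18 April 2014.
  Processing Delay Credit: +813 days → 9 July 2016.
  Appellate Stay Credit: +284 days → 19 April 2017.
  Prosecution Delay Deduction: −89 days → 20 January 2017.
Terminal disclaimer: OF-40003 expires on the earlier of 21 September 2014 and 20 January 2017.

2014-09-21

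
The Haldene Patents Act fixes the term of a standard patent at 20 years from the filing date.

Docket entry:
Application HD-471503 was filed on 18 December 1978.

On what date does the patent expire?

Filing date + 20 years → 18 December 1998.

December 18, 1998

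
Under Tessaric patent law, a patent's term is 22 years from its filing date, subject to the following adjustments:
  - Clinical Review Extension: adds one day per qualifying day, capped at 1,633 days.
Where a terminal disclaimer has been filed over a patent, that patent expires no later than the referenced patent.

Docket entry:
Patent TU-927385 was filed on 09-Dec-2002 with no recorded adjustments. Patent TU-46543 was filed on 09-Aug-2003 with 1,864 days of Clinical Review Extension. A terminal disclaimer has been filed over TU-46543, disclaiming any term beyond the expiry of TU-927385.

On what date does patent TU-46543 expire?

Natural term of TU-46543:
  Base: filing + 22 years → 9 August 2025.
  Clinical Review Extension: 1864 days claimed exceeds the 1633-day cap, so +1633 days → 28 January 2030.
Expiry of referenced patent TU-927385:
  Base: filing + 22 years → 9 December 2024.
Terminal disclaimer: TU-46543 expires on the earlier of 28 January 2030 and 9 December 2024.

2024-12-09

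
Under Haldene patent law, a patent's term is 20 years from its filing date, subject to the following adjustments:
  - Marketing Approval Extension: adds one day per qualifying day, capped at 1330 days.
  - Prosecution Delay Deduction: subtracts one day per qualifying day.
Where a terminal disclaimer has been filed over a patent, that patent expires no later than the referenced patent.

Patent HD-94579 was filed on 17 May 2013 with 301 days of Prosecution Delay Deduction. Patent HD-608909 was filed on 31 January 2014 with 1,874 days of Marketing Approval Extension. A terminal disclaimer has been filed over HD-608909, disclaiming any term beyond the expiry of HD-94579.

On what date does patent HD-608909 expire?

July 20, 2032

Natural term of HD-608909:
  Base: filing + 20 years → 31 January 2034.
  Marketing Approval Extension: 1874 days claimed exceeds the 1330-day cap, so +1330 days → 22 September 2037.
Expiry of referenced patent HD-94579:
  Base: filing + 20 years → 17 May 2033.
  Prosecution Delay Deduction: −301 days → 20 July 2032.
Terminal disclaimer: HD-608909 expires on the earlier of 22 September 2037 and 20 July 2032.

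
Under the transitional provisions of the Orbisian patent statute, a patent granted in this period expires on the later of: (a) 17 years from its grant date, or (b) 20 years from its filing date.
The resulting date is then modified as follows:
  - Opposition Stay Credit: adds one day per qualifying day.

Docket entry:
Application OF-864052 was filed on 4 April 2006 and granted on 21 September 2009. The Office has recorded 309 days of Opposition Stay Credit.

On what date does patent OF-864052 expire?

2027-07-27

(a) grant + 17 years → 21 September 2026.
(b) filing + 20 years → 4 April 2026.
Later of the two: 21 September 2026.
Opposition Stay Credit: +309 days → 27 July 2027.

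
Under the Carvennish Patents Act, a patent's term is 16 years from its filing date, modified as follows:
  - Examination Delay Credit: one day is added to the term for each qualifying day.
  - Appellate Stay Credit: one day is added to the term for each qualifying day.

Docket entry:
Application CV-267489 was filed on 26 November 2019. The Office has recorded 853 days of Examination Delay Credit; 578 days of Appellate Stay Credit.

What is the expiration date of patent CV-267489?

2039-10-27

Base term: filing date + 16 years → 26 November 2035.
Examination Delay Credit: +853 days → 28 March 2038.
Appellate Stay Credit: +578 days → 27 October 2039.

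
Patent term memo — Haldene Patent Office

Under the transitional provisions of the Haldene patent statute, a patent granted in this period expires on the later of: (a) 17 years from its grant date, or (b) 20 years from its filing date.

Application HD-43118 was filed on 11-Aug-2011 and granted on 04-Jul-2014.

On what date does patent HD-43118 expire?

2031-08-11

(a) grant + 17 years → 4 July 2031.
(b) filing + 20 years → 11 August 2031.
Later of the two: 11 August 2031.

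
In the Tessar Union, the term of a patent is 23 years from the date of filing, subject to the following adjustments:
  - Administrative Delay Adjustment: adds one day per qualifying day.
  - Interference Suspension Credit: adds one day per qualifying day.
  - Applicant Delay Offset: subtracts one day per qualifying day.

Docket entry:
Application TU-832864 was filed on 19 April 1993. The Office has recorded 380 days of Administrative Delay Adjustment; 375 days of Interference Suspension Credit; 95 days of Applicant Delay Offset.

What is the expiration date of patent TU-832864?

Base term: filing date + 23 years → 19 April 2016.
Administrative Delay Adjustment: +380 days → 4 May 2017.
Interference Suspension Credit: +375 days → 14 May 2018.
Applicant Delay Offset: −95 days → 8 February 2018.

February 8, 2018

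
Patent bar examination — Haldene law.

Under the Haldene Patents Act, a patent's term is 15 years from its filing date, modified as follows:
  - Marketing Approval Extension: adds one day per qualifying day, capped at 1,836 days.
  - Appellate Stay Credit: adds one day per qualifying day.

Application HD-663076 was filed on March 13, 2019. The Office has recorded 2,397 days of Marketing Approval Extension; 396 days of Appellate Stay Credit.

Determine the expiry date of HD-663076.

Base term: filing date + 15 years → 13 March 2034.
Marketing Approval Extension: 2397 days claimed exceeds the 1836-day cap, so +1836 days → 23 March 2039.
Appellate Stay Credit: +396 days → 22 April 2040.

April 22, 2040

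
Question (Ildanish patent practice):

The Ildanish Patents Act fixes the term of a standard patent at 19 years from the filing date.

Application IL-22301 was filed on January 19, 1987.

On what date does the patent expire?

2006-01-19

Filing date + 19 years → 19 January 2006.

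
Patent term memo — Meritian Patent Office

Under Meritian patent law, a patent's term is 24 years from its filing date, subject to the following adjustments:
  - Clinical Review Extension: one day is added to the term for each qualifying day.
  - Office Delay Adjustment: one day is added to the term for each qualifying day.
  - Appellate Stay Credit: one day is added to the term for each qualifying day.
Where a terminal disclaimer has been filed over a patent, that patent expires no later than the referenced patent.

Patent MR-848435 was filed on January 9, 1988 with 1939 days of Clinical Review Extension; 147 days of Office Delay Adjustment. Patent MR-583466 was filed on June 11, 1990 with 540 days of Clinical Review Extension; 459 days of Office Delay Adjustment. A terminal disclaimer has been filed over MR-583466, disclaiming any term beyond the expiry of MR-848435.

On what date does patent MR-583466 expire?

March 6, 2017

Natural term of MR-583466:
  Base: filing + 24 years → 11 June 2014.
  Clinical Review Extension: +540 days → 3 December 2015.
  Office Delay Adjustment: +459 days → 6 March 2017.
Expiry of referenced patent MR-848435:
  Base: filing + 24 years → 9 January 2012.
  Clinical Review Extension: +1939 days → 1 May 2017.
  Office Delay Adjustment: +147 days → 25 September 2017.
Terminal disclaimer: MR-583466 expires on the earlier of 6 March 2017 and 25 September 2017.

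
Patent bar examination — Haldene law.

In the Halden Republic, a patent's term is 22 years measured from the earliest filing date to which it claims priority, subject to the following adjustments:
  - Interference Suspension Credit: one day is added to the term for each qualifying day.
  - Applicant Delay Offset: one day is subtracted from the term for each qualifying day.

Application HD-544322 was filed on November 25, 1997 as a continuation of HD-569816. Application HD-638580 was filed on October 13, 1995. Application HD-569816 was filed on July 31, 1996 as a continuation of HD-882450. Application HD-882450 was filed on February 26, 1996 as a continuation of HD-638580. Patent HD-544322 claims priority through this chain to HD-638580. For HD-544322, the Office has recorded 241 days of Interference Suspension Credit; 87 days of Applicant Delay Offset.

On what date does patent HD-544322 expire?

2018-03-16

Earliest priority filing: 13 October 1995.
Base term: 13 October 1995 + 22 years → 13 October 2017.
Interference Suspension Credit: +241 days → 11 June 2018.
Applicant Delay Offset: −87 days → 16 March 2018.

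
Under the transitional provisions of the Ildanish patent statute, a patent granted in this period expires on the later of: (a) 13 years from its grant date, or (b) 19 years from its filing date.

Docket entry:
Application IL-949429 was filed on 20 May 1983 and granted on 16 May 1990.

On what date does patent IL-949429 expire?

(a) grant + 13 years → 16 May 2003.
(b) filing + 19 years → 20 May 2002.
Later of the two: 16 May 2003.

2003-05-16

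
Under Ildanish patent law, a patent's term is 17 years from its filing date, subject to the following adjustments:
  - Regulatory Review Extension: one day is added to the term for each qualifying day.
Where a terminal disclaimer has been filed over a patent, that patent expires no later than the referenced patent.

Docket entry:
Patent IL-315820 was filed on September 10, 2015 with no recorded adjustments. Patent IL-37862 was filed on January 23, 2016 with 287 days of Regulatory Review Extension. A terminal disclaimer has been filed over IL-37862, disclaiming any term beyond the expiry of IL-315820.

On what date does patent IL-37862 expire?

2032-09-10

Natural term of IL-37862:
  Base: filing + 17 years → 23 January 2033.
  Regulatory Review Extension: +287 days → 6 November 2033.
Expiry of referenced patent IL-315820:
  Base: filing + 17 years → 10 September 2032.
Terminal disclaimer: IL-37862 expires on the earlier of 6 November 2033 and 10 September 2032.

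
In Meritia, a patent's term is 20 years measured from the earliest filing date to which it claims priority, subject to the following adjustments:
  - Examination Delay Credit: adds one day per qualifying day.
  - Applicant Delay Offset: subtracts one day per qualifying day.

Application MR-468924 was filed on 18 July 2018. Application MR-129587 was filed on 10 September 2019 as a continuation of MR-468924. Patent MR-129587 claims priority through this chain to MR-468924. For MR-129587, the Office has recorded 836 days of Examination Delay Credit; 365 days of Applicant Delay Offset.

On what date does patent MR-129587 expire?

Earliest priority filing: 18 July 2018.
Base term: 18 July 2018 + 20 years → 18 July 2038.
Examination Delay Credit: +836 days → 31 October 2040.
Applicant Delay Offset: −365 days → 1 November 2039.

2039-11-01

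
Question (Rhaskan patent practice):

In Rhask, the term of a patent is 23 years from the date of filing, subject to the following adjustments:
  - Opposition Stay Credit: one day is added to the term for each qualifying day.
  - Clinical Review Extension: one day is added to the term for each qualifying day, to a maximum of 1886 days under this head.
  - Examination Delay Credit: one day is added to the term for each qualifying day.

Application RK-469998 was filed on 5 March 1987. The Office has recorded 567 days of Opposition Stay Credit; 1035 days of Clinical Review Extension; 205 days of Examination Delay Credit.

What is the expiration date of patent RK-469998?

Base term: filing date + 23 years → 5 March 2010.
Opposition Stay Credit: +567 days → 23 September 2011.
Clinical Review Extension: 1035 days (within the 1886-day cap) → +1035 days → 24 July 2014.
Examination Delay Credit: +205 days → 14 February 2015.

February 14, 2015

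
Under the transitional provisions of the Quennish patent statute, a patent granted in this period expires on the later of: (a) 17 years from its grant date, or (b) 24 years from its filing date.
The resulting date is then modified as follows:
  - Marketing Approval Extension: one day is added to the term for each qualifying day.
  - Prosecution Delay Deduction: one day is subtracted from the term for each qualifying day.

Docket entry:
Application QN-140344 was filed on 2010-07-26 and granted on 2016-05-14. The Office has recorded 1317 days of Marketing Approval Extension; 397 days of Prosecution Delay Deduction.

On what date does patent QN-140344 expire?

January 31, 2037

(a) grant + 17 years → 14 May 2033.
(b) filing + 24 years → 26 July 2034.
Later of the two: 26 July 2034.
Marketing Approval Extension: +1317 days → 4 March 2038.
Prosecution Delay Deduction: −397 days → 31 January 2037.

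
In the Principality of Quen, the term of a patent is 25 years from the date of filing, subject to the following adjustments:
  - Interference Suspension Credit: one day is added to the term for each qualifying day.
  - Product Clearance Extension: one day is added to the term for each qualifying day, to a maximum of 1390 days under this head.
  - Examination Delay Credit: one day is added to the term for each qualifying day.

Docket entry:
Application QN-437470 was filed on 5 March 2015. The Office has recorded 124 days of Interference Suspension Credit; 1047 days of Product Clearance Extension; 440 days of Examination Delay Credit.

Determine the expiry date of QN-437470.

Base term: filing date + 25 years → 5 March 2040.
Interference Suspension Credit: +124 days → 7 July 2040.
Product Clearance Extension: 1047 days (within the 1390-day cap) → +1047 days → 20 May 2043.
Examination Delay Credit: +440 days → 2 August 2044.

August 2, 2044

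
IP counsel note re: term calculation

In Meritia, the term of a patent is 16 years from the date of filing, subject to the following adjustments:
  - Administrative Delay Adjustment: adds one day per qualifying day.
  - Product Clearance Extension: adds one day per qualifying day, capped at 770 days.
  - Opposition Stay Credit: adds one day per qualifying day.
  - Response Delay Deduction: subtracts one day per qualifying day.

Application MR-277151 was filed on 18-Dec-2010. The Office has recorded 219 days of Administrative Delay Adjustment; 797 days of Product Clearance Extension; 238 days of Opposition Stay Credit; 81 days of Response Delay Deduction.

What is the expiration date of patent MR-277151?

February 6, 2030

Base term: filing date + 16 years → 18 December 2026.
Administrative Delay Adjustment: +219 days → 25 July 2027.
Product Clearance Extension: 797 days claimed exceeds the 770-day cap, so +770 days → 2 September 2029.
Opposition Stay Credit: +238 days → 28 April 2030.
Response Delay Deduction: −81 days → 6 February 2030.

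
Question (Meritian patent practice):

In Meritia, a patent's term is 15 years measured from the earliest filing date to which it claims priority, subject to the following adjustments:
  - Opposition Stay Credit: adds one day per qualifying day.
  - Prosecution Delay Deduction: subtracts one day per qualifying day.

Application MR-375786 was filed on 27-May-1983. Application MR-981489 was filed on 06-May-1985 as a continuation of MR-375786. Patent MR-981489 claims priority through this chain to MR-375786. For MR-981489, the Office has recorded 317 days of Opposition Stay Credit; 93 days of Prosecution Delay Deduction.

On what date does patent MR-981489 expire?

Earliest priority filing: 27 May 1983.
Base term: 27 May 1983 + 15 years → 27 May 1998.
Opposition Stay Credit: +317 days → 9 April 1999.
Prosecution Delay Deduction: −93 days → 6 January 1999.

January 6, 1999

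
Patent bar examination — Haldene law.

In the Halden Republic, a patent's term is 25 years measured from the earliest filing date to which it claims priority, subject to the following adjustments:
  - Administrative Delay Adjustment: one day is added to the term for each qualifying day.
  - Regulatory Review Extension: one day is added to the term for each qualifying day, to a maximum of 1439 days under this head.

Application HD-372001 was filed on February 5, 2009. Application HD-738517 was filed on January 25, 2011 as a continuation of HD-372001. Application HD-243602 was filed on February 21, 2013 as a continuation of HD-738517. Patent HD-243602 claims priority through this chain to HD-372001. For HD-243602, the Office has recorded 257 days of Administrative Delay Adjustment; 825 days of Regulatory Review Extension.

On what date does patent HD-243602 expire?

January 22, 2037

Earliest priority filing: 5 February 2009.
Base term: 5 February 2009 + 25 years → 5 February 2034.
Administrative Delay Adjustment: +257 days → 20 October 2034.
Regulatory Review Extension: 825 days (within the 1439-day cap) → +825 days → 22 January 2037.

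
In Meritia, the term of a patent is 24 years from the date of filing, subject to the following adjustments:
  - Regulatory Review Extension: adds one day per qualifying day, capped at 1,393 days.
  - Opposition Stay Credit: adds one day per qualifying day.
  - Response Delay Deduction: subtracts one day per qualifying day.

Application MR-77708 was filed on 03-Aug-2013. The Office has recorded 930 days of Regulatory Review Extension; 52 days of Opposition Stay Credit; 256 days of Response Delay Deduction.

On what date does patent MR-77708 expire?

Base term: filing date + 24 years → 3 August 2037.
Regulatory Review Extension: 930 days (within the 1393-day cap) → +930 days → 19 February 2040.
Opposition Stay Credit: +52 days → 11 April 2040.
Response Delay Deduction: −256 days → 30 July 2039.

2039-07-30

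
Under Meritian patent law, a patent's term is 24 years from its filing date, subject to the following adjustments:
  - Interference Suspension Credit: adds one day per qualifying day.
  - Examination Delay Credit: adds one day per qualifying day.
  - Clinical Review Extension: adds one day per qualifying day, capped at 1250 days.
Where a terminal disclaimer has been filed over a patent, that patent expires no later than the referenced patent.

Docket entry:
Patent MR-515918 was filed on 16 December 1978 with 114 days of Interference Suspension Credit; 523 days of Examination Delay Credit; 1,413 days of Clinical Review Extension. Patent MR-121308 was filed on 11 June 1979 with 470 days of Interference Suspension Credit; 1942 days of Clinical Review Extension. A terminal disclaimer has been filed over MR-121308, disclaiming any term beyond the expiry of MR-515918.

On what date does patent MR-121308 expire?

2008-02-15

Natural term of MR-121308:
  Base: filing + 24 years → 11 June 2003.
  Interference Suspension Credit: +470 days → 23 September 2004.
  Clinical Review Extension: 1942 days claimed exceeds the 1250-day cap, so +1250 days → 25 February 2008.
Expiry of referenced patent MR-515918:
  Base: filing + 24 years → 16 December 2002.
  Interference Suspension Credit: +114 days → 9 April 2003.
  Examination Delay Credit: +523 days → 13 September 2004.
  Clinical Review Extension: 1413 days claimed exceeds the 1250-day cap, so +1250 days → 15 February 2008.
Terminal disclaimer: MR-121308 expires on the earlier of 25 February 2008 and 15 February 2008.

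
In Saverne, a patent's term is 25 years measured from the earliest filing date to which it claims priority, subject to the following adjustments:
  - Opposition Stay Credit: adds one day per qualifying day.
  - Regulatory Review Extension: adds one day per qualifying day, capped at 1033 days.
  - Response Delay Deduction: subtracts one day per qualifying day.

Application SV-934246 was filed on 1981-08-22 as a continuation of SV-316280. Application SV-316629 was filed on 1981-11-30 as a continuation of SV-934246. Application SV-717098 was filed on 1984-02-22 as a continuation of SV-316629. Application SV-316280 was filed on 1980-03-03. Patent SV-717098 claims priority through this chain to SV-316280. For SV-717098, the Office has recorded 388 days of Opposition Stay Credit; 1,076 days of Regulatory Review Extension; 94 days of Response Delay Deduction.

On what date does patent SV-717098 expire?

Earliest priority filing: 3 March 1980.
Base term: 3 March 1980 + 25 years → 3 March 2005.
Opposition Stay Credit: +388 days → 26 March 2006.
Regulatory Review Extension: 1076 days claimed exceeds the 1033-day cap, so +1033 days → 22 January 2009.
Response Delay Deduction: −94 days → 20 October 2008.

2008-10-20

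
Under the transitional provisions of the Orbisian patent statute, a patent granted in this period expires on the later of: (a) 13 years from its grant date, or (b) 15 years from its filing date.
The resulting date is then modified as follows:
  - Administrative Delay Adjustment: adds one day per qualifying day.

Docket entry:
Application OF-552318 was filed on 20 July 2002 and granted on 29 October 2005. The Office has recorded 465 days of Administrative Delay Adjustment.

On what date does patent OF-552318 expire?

(a) grant + 13 years → 29 October 2018.
(b) filing + 15 years → 20 July 2017.
Later of the two: 29 October 2018.
Administrative Delay Adjustment: +465 days → 6 February 2020.

2020-02-06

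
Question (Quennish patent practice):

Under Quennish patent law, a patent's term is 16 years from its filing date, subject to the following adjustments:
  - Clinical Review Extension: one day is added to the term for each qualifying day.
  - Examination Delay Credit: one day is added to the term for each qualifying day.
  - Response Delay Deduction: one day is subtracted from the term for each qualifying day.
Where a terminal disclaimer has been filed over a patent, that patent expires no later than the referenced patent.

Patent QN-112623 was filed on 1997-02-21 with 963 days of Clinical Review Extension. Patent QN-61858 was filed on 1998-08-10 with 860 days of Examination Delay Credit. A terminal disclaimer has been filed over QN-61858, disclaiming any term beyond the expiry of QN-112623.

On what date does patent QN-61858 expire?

October 12, 2015

Natural term of QN-61858:
  Base: filing + 16 years → 10 August 2014.
  Examination Delay Credit: +860 days → 17 December 2016.
Expiry of referenced patent QN-112623:
  Base: filing + 16 years → 21 February 2013.
  Clinical Review Extension: +963 days → 12 October 2015.
Terminal disclaimer: QN-61858 expires on the earlier of 17 December 2016 and 12 October 2015.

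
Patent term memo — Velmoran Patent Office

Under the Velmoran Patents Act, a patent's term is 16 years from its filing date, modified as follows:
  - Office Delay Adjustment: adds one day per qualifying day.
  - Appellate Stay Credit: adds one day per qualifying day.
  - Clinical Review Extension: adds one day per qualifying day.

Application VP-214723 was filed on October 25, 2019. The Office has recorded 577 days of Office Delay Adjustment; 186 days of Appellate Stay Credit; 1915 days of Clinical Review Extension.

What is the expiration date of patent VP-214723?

Base term: filing date + 16 years → 25 October 2035.
Office Delay Adjustment: +577 days → 24 May 2037.
Appellate Stay Credit: +186 days → 26 November 2037.
Clinical Review Extension: +1915 days → 23 February 2043.

2043-02-23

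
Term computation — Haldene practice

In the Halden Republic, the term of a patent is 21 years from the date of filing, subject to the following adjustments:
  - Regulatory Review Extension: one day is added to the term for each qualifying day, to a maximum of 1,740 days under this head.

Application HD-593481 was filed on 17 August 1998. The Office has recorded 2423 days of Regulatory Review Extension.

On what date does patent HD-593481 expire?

May 22, 2024

Base term: filing date + 21 years → 17 August 2019.
Regulatory Review Extension: 2423 days claimed exceeds the 1740-day cap, so +1740 days → 22 May 2024.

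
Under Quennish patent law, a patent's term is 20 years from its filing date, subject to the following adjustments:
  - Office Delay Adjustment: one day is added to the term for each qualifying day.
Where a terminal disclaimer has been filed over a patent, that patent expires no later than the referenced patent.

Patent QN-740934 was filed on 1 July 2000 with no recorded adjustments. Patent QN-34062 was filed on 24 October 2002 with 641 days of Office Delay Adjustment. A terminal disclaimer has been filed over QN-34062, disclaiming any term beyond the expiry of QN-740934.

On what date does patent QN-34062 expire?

July 1, 2020

Natural term of QN-34062:
  Base: filing + 20 years → 24 October 2022.
  Office Delay Adjustment: +641 days → 26 July 2024.
Expiry of referenced patent QN-740934:
  Base: filing + 20 years → 1 July 2020.
Terminal disclaimer: QN-34062 expires on the earlier of 26 July 2024 and 1 July 2020.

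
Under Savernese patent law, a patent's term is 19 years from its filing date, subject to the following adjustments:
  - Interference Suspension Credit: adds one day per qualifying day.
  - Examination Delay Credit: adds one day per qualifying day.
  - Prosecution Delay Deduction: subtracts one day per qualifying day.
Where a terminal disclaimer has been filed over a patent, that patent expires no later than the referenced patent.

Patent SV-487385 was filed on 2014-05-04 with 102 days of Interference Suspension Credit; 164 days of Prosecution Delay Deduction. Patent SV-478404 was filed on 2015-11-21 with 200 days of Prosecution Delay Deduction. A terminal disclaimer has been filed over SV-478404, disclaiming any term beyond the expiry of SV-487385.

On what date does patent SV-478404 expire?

2033-03-03

Natural term of SV-478404:
  Base: filing + 19 years → 21 November 2034.
  Prosecution Delay Deduction: −200 days → 5 May 2034.
Expiry of referenced patent SV-487385:
  Base: filing + 19 years → 4 May 2033.
  Interference Suspension Credit: +102 days → 14 August 2033.
  Prosecution Delay Deduction: −164 days → 3 March 2033.
Terminal disclaimer: SV-478404 expires on the earlier of 5 May 2034 and 3 March 2033.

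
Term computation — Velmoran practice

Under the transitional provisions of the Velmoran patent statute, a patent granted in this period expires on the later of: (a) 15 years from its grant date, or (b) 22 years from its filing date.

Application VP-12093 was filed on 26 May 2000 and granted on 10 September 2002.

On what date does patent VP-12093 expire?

May 26, 2022

(a) grant + 15 years → 10 September 2017.
(b) filing + 22 years → 26 May 2022.
Later of the two: 26 May 2022.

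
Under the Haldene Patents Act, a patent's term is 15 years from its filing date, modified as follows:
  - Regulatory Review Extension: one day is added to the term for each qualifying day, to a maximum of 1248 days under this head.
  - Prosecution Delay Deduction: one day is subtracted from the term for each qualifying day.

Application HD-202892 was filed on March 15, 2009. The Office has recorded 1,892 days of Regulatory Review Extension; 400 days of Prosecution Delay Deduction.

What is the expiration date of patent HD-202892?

Base term: filing date + 15 years → 15 March 2024.
Regulatory Review Extension: 1892 days claimed exceeds the 1248-day cap, so +1248 days → 15 August 2027.
Prosecution Delay Deduction: −400 days → 11 July 2026.

2026-07-11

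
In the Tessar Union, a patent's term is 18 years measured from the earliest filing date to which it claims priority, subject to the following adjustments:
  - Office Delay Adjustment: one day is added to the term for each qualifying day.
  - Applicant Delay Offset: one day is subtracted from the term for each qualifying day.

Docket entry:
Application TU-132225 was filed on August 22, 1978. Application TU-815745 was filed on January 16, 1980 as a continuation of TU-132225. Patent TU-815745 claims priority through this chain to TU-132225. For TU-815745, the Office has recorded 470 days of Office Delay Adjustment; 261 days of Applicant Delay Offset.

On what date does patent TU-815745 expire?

March 19, 1997

Earliest priority filing: 22 August 1978.
Base term: 22 August 1978 + 18 years → 22 August 1996.
Office Delay Adjustment: +470 days → 5 December 1997.
Applicant Delay Offset: −261 days → 19 March 1997.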